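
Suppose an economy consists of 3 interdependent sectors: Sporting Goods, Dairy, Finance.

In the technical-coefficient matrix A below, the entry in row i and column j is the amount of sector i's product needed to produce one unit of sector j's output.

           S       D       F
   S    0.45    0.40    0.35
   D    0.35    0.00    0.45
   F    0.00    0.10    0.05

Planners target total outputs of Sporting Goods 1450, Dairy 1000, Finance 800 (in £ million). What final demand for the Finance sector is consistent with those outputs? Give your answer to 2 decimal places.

I − A =
  [   0.55    -0.40    -0.35]
  [  -0.35     1.00    -0.45]
  [   0.00    -0.10     0.95]
d = (I − A) x:
  d_S = (+0.55)·1450 + (-0.40)·1000 + (-0.35)·800 = 117.50
  d_D = (-0.35)·1450 + (+1.00)·1000 + (-0.45)·800 = 132.50
  d_F = (+0.00)·1450 + (-0.10)·1000 + (+0.95)·800 = 660.00

d_F = 660.00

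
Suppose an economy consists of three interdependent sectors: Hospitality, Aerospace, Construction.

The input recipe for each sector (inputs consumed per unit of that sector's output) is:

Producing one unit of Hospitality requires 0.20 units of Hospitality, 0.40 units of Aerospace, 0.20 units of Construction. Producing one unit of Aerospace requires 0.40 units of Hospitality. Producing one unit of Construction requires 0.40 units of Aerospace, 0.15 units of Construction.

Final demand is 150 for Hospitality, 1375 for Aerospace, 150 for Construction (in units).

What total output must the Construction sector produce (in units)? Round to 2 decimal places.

I − A =
  [   0.80    -0.40     0.00]
  [  -0.40     1.00    -0.40]
  [  -0.20     0.00     0.85]
Cofactors of I−A, C_ij = (−1)^(i+j)·(minor ij) (rows/columns in the sector order above):
  C_11 = (1.00)(0.85) − (-0.40)(0.00) = 0.8500
  C_12 = −[(-0.40)(0.85) − (-0.40)(-0.20)] = 0.4200
  C_13 = (-0.40)(0.00) − (1.00)(-0.20) = 0.2000
  C_21 = −[(-0.40)(0.85) − (0.00)(0.00)] = 0.3400
  C_22 = (0.80)(0.85) − (0.00)(-0.20) = 0.6800
  C_23 = −[(0.80)(0.00) − (-0.40)(-0.20)] = 0.0800
  C_31 = (-0.40)(-0.40) − (0.00)(1.00) = 0.1600
  C_32 = −[(0.80)(-0.40) − (0.00)(-0.40)] = 0.3200
  C_33 = (0.80)(1.00) − (-0.40)(-0.40) = 0.6400
det(I−A) = Σ_j (I−A)_1j·C_1j = (0.80)(0.8500) + (-0.40)(0.4200) + (0.00)(0.2000) = 0.5120
adj(I−A) = Cᵀ =
  [ 0.8500   0.3400   0.1600]
  [ 0.4200   0.6800   0.3200]
  [ 0.2000   0.0800   0.6400]
(I − A)⁻¹ = adj(I−A) / det(I−A) ≈
  [   1.6602     0.6641     0.3125]
  [   0.8203     1.3281     0.6250]
  [   0.3906     0.1563     1.2500]
x = (I − A)⁻¹ d = adj(I−A)·d / det(I−A), with det(I−A) = 0.5120:
  x_1 = (0.8500·150 + 0.3400·1375 + 0.1600·150) / 0.5120 = 619.00 / 0.5120 ≈ 1208.98
  x_2 = (0.4200·150 + 0.6800·1375 + 0.3200·150) / 0.5120 = 1046.00 / 0.5120 ≈ 2042.97
  x_3 = (0.2000·150 + 0.0800·1375 + 0.6400·150) / 0.5120 = 236.00 / 0.5120 ≈ 460.94

x_3 = 460.94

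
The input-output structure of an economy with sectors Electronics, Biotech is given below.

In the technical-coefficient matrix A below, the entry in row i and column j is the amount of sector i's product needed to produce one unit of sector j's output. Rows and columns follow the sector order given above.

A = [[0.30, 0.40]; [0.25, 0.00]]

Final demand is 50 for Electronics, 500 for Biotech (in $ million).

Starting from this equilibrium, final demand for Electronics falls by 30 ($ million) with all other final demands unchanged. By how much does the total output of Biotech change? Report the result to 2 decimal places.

I − A =
  [   0.70    -0.40]
  [  -0.25     1.00]
det(I−A) = (0.70)(1.00) − (-0.40)(-0.25) = 0.6000
adj(I−A) = [[1.00, 0.40], [0.25, 0.70]]
(I − A)⁻¹ = adj(I−A) / det(I−A) ≈
  [   1.6667     0.6667]
  [   0.4167     1.1667]
Δx = (I − A)⁻¹ Δd with Δd having -30 in the Electronics component and 0 elsewhere.
So Δx_B = L_BE · (-30), where L_BE = adj(I−A)_BE / det(I−A) = 0.25 / 0.6000.
Δx_B = 0.25 × (-30) / 0.6000 = -7.50 / 0.6000 = -12.50.

Δx_B = -12.50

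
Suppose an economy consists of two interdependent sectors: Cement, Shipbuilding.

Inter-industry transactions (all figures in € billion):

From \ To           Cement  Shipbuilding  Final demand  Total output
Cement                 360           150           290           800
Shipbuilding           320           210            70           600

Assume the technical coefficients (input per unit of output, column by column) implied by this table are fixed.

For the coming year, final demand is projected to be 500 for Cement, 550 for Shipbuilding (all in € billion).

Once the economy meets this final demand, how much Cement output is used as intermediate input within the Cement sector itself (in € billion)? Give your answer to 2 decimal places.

Technical coefficients a_ij = z_ij / X_j:
  a_CC = 360/800 = 0.45, a_SC = 320/800 = 0.40
  a_CS = 150/600 = 0.25, a_SS = 210/600 = 0.35
I − A =
  [   0.55    -0.25]
  [  -0.40     0.65]
det(I−A) = (0.55)(0.65) − (-0.25)(-0.40) = 0.2575
adj(I−A) = [[0.65, 0.25], [0.40, 0.55]]
(I − A)⁻¹ = adj(I−A) / det(I−A) ≈
  [   2.5243     0.9709]
  [   1.5534     2.1359]
First solve x = (I − A)⁻¹ d = adj(I−A)·d / det(I−A); in particular x_C = (0.65·500 + 0.25·550) / 0.2575 = 462.50 / 0.2575 ≈ 1796.1165.
Intermediate flow from C to C: z_CC = a_CC · x_C = 0.45 × 462.50 / 0.2575 = 208.125 / 0.2575 ≈ 808.25.

z_CC = 808.25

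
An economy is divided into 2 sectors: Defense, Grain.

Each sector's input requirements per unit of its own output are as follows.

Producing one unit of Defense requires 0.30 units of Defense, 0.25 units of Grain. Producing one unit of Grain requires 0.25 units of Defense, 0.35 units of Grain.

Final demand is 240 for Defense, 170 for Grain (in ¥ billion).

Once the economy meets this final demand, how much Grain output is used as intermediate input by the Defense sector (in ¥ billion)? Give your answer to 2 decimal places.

I − A =
  [   0.70    -0.25]
  [  -0.25     0.65]
det(I−A) = (0.70)(0.65) − (-0.25)(-0.25) = 0.3925
adj(I−A) = [[0.65, 0.25], [0.25, 0.70]]
(I − A)⁻¹ = adj(I−A) / det(I−A) ≈
  [   1.6561     0.6369]
  [   0.6369     1.7834]
First solve x = (I − A)⁻¹ d = adj(I−A)·d / det(I−A); in particular x_1 = (0.65·240 + 0.25·170) / 0.3925 = 198.50 / 0.3925 ≈ 505.7325.
Intermediate flow from 2 to 1: z_21 = a_21 · x_1 = 0.25 × 198.50 / 0.3925 = 49.625 / 0.3925 ≈ 126.43.

z_21 = 126.43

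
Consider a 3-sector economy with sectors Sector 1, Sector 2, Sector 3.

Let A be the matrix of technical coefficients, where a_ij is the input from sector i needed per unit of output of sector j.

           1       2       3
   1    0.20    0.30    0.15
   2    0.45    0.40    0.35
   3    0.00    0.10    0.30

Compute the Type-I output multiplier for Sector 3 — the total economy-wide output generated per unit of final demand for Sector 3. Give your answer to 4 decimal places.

I − A =
  [   0.80    -0.30    -0.15]
  [  -0.45     0.60    -0.35]
  [   0.00    -0.10     0.70]
Cofactors of I−A, C_ij = (−1)^(i+j)·(minor ij) (rows/columns in the sector order above):
  C_11 = (0.60)(0.70) − (-0.35)(-0.10) = 0.3850
  C_12 = −[(-0.45)(0.70) − (-0.35)(0.00)] = 0.3150
  C_13 = (-0.45)(-0.10) − (0.60)(0.00) = 0.0450
  C_21 = −[(-0.30)(0.70) − (-0.15)(-0.10)] = 0.2250
  C_22 = (0.80)(0.70) − (-0.15)(0.00) = 0.5600
  C_23 = −[(0.80)(-0.10) − (-0.30)(0.00)] = 0.0800
  C_31 = (-0.30)(-0.35) − (-0.15)(0.60) = 0.1950
  C_32 = −[(0.80)(-0.35) − (-0.15)(-0.45)] = 0.3475
  C_33 = (0.80)(0.60) − (-0.30)(-0.45) = 0.3450
det(I−A) = Σ_j (I−A)_1j·C_1j = (0.80)(0.3850) + (-0.30)(0.3150) + (-0.15)(0.0450) = 0.20675
adj(I−A) = Cᵀ =
  [ 0.3850   0.2250   0.1950]
  [ 0.3150   0.5600   0.3475]
  [ 0.0450   0.0800   0.3450]
(I − A)⁻¹ = adj(I−A) / det(I−A) ≈
  [   1.86215     1.08827     0.94317]
  [   1.52358     2.70859     1.68077]
  [   0.21765     0.38694     1.66868]
The output multiplier for sector j is the column-j sum of the Leontief inverse (I − A)⁻¹ = adj(I−A) / det(I−A).
Column 3 of adj(I−A): (0.1950, 0.3475, 0.3450); det(I−A) = 0.20675.
m_3 = (0.1950 + 0.3475 + 0.3450) / 0.20675 = 0.8875 / 0.20675 ≈ 4.2926.

m_3 = 4.2926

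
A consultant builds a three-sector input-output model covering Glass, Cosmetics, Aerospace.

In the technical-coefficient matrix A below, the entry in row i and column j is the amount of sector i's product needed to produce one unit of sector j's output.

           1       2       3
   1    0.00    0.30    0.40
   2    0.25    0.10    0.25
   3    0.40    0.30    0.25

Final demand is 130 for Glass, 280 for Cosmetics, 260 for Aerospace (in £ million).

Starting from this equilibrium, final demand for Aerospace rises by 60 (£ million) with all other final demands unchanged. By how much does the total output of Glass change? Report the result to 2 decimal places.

I − A =
  [   1.00    -0.30    -0.40]
  [  -0.25     0.90    -0.25]
  [  -0.40    -0.30     0.75]
Cofactors of I−A, C_ij = (−1)^(i+j)·(minor ij) (rows/columns in the sector order above):
  C_11 = (0.90)(0.75) − (-0.25)(-0.30) = 0.6000
  C_12 = −[(-0.25)(0.75) − (-0.25)(-0.40)] = 0.2875
  C_13 = (-0.25)(-0.30) − (0.90)(-0.40) = 0.4350
  C_21 = −[(-0.30)(0.75) − (-0.40)(-0.30)] = 0.3450
  C_22 = (1.00)(0.75) − (-0.40)(-0.40) = 0.5900
  C_23 = −[(1.00)(-0.30) − (-0.30)(-0.40)] = 0.4200
  C_31 = (-0.30)(-0.25) − (-0.40)(0.90) = 0.4350
  C_32 = −[(1.00)(-0.25) − (-0.40)(-0.25)] = 0.3500
  C_33 = (1.00)(0.90) − (-0.30)(-0.25) = 0.8250
det(I−A) = Σ_j (I−A)_1j·C_1j = (1.00)(0.6000) + (-0.30)(0.2875) + (-0.40)(0.4350) = 0.33975
adj(I−A) = Cᵀ =
  [ 0.6000   0.3450   0.4350]
  [ 0.2875   0.5900   0.3500]
  [ 0.4350   0.4200   0.8250]
(I − A)⁻¹ = adj(I−A) / det(I−A) ≈
  [   1.7660     1.0155     1.2804]
  [   0.8462     1.7366     1.0302]
  [   1.2804     1.2362     2.4283]
Δx = (I − A)⁻¹ Δd with Δd having +60 in the Aerospace component and 0 elsewhere.
So Δx_1 = L_13 · (+60), where L_13 = adj(I−A)_13 / det(I−A) = 0.4350 / 0.33975.
Δx_1 = 0.4350 × (+60) / 0.33975 = 26.10 / 0.33975 ≈ 76.82.

Δx_1 = 76.82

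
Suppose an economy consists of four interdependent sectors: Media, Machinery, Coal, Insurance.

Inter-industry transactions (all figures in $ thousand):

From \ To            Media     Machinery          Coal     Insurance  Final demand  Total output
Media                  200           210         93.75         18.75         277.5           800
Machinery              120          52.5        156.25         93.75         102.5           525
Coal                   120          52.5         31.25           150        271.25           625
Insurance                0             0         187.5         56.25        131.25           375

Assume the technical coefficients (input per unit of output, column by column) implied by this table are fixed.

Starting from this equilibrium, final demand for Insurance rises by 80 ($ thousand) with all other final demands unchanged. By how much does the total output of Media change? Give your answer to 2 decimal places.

Δx_1 = 51.68

Technical coefficients a_ij = z_ij / X_j:
  a_11 = 200/800 = 0.25, a_21 = 120/800 = 0.15, a_31 = 120/800 = 0.15, a_41 = 0/800 = 0.00
  a_12 = 210/525 = 0.40, a_22 = 52.5/525 = 0.10, a_32 = 52.5/525 = 0.10, a_42 = 0/525 = 0.00
  a_13 = 93.75/625 = 0.15, a_23 = 156.25/625 = 0.25, a_33 = 31.25/625 = 0.05, a_43 = 187.5/625 = 0.30
  a_14 = 18.75/375 = 0.05, a_24 = 93.75/375 = 0.25, a_34 = 150/375 = 0.40, a_44 = 56.25/375 = 0.15
I − A =
  [   0.75    -0.40    -0.15    -0.05]
  [  -0.15     0.90    -0.25    -0.25]
  [  -0.15    -0.10     0.95    -0.40]
  [   0.00     0.00    -0.30     0.85]
Compute the cofactors C_ij = (−1)^(i+j)·(3×3 minor ij) of I−A; the adjugate is their transpose:
adj(I−A) = Cᵀ =
  [ 0.59000   0.28925   0.24325   0.23425]
  [ 0.14625   0.49425   0.23700   0.26550]
  [ 0.12750   0.11475   0.52275   0.28725]
  [ 0.04500   0.04050   0.18450   0.52800]
det(I−A) = Σ_j (I−A)_1j·C_1j = (0.75)(0.59000) + (-0.40)(0.14625) + (-0.15)(0.12750) + (-0.05)(0.04500) = 0.362625
(I − A)⁻¹ = adj(I−A) / det(I−A) ≈
  [   1.6270     0.7977     0.6708     0.6460]
  [   0.4033     1.3630     0.6536     0.7322]
  [   0.3516     0.3164     1.4416     0.7921]
  [   0.1241     0.1117     0.5088     1.4560]
Δx = (I − A)⁻¹ Δd with Δd having +80 in the Insurance component and 0 elsewhere.
So Δx_1 = L_14 · (+80), where L_14 = adj(I−A)_14 / det(I−A) = 0.23425 / 0.362625.
Δx_1 = 0.23425 × (+80) / 0.362625 = 18.74 / 0.362625 ≈ 51.68.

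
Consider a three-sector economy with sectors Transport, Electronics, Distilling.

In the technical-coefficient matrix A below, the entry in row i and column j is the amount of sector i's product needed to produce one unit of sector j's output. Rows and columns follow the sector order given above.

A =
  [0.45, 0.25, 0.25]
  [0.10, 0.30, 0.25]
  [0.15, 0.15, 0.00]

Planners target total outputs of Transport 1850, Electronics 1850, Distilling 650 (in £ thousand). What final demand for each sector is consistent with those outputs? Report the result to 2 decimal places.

I − A =
  [   0.55    -0.25    -0.25]
  [  -0.10     0.70    -0.25]
  [  -0.15    -0.15     1.00]
d = (I − A) x:
  d_T = (+0.55)·1850 + (-0.25)·1850 + (-0.25)·650 = 392.50
  d_E = (-0.10)·1850 + (+0.70)·1850 + (-0.25)·650 = 947.50
  d_D = (-0.15)·1850 + (-0.15)·1850 + (+1.00)·650 = 95.00

d_T = 392.50, d_E = 947.50, d_D = 95.00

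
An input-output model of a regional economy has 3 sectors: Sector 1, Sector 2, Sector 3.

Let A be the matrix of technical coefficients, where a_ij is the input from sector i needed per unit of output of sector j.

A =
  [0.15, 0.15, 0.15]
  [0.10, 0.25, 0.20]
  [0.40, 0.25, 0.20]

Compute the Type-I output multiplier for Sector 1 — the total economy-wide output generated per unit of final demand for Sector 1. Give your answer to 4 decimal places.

I − A =
  [   0.85    -0.15    -0.15]
  [  -0.10     0.75    -0.20]
  [  -0.40    -0.25     0.80]
Cofactors of I−A, C_ij = (−1)^(i+j)·(minor ij) (rows/columns in the sector order above):
  C_11 = (0.75)(0.80) − (-0.20)(-0.25) = 0.5500
  C_12 = −[(-0.10)(0.80) − (-0.20)(-0.40)] = 0.1600
  C_13 = (-0.10)(-0.25) − (0.75)(-0.40) = 0.3250
  C_21 = −[(-0.15)(0.80) − (-0.15)(-0.25)] = 0.1575
  C_22 = (0.85)(0.80) − (-0.15)(-0.40) = 0.6200
  C_23 = −[(0.85)(-0.25) − (-0.15)(-0.40)] = 0.2725
  C_31 = (-0.15)(-0.20) − (-0.15)(0.75) = 0.1425
  C_32 = −[(0.85)(-0.20) − (-0.15)(-0.10)] = 0.1850
  C_33 = (0.85)(0.75) − (-0.15)(-0.10) = 0.6225
det(I−A) = Σ_j (I−A)_1j·C_1j = (0.85)(0.5500) + (-0.15)(0.1600) + (-0.15)(0.3250) = 0.39475
adj(I−A) = Cᵀ =
  [ 0.5500   0.1575   0.1425]
  [ 0.1600   0.6200   0.1850]
  [ 0.3250   0.2725   0.6225]
(I − A)⁻¹ = adj(I−A) / det(I−A) ≈
  [   1.39329     0.39899     0.36099]
  [   0.40532     1.57061     0.46865]
  [   0.82331     0.69031     1.57695]
The output multiplier for sector j is the column-j sum of the Leontief inverse (I − A)⁻¹ = adj(I−A) / det(I−A).
Column 1 of adj(I−A): (0.5500, 0.1600, 0.3250); det(I−A) = 0.39475.
m_1 = (0.5500 + 0.1600 + 0.3250) / 0.39475 = 1.035 / 0.39475 ≈ 2.6219.

m_1 = 2.6219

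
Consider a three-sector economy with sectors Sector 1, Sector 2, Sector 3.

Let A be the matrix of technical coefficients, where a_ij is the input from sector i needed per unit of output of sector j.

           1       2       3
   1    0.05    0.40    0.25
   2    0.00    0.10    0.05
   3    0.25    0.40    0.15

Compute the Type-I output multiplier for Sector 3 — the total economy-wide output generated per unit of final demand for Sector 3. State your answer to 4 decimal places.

m_3 = 1.7749

I − A =
  [   0.95    -0.40    -0.25]
  [   0.00     0.90    -0.05]
  [  -0.25    -0.40     0.85]
Cofactors of I−A, C_ij = (−1)^(i+j)·(minor ij) (rows/columns in the sector order above):
  C_11 = (0.90)(0.85) − (-0.05)(-0.40) = 0.7450
  C_12 = −[(0.00)(0.85) − (-0.05)(-0.25)] = 0.0125
  C_13 = (0.00)(-0.40) − (0.90)(-0.25) = 0.2250
  C_21 = −[(-0.40)(0.85) − (-0.25)(-0.40)] = 0.4400
  C_22 = (0.95)(0.85) − (-0.25)(-0.25) = 0.7450
  C_23 = −[(0.95)(-0.40) − (-0.40)(-0.25)] = 0.4800
  C_31 = (-0.40)(-0.05) − (-0.25)(0.90) = 0.2450
  C_32 = −[(0.95)(-0.05) − (-0.25)(0.00)] = 0.0475
  C_33 = (0.95)(0.90) − (-0.40)(0.00) = 0.8550
det(I−A) = Σ_j (I−A)_1j·C_1j = (0.95)(0.7450) + (-0.40)(0.0125) + (-0.25)(0.2250) = 0.6465
adj(I−A) = Cᵀ =
  [ 0.7450   0.4400   0.2450]
  [ 0.0125   0.7450   0.0475]
  [ 0.2250   0.4800   0.8550]
(I − A)⁻¹ = adj(I−A) / det(I−A) ≈
  [   1.15236     0.68059     0.37896]
  [   0.01933     1.15236     0.07347]
  [   0.34803     0.74246     1.32251]
The output multiplier for sector j is the column-j sum of the Leontief inverse (I − A)⁻¹ = adj(I−A) / det(I−A).
Column 3 of adj(I−A): (0.2450, 0.0475, 0.8550); det(I−A) = 0.6465.
m_3 = (0.2450 + 0.0475 + 0.8550) / 0.6465 = 1.1475 / 0.6465 ≈ 1.7749.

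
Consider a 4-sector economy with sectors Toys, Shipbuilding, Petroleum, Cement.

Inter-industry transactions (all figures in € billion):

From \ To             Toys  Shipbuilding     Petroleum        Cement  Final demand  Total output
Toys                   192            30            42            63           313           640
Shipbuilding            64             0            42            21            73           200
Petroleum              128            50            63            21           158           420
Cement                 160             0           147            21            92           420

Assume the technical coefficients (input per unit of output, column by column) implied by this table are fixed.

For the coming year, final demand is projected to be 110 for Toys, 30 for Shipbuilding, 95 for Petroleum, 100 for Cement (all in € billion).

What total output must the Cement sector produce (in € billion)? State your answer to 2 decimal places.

Technical coefficients a_ij = z_ij / X_j:
  a_TT = 192/640 = 0.30, a_ST = 64/640 = 0.10, a_PT = 128/640 = 0.20, a_CT = 160/640 = 0.25
  a_TS = 30/200 = 0.15, a_SS = 0/200 = 0.00, a_PS = 50/200 = 0.25, a_CS = 0/200 = 0.00
  a_TP = 42/420 = 0.10, a_SP = 42/420 = 0.10, a_PP = 63/420 = 0.15, a_CP = 147/420 = 0.35
  a_TC = 63/420 = 0.15, a_SC = 21/420 = 0.05, a_PC = 21/420 = 0.05, a_CC = 21/420 = 0.05
I − A =
  [   0.70    -0.15    -0.10    -0.15]
  [  -0.10     1.00    -0.10    -0.05]
  [  -0.20    -0.25     0.85    -0.05]
  [  -0.25     0.00    -0.35     0.95]
Compute the cofactors C_ij = (−1)^(i+j)·(3×3 minor ij) of I−A; the adjugate is their transpose:
adj(I−A) = Cᵀ =
  [ 0.761875   0.155375   0.164375   0.137125]
  [ 0.113375   0.490375   0.091000   0.048500]
  [ 0.229375   0.187250   0.611375   0.078250]
  [ 0.285000   0.109875   0.268500   0.539250]
det(I−A) = Σ_j (I−A)_1j·C_1j = (0.70)(0.761875) + (-0.15)(0.113375) + (-0.10)(0.229375) + (-0.15)(0.285000) = 0.45061875
(I − A)⁻¹ = adj(I−A) / det(I−A) ≈
  [   1.6907     0.3448     0.3648     0.3043]
  [   0.2516     1.0882     0.2019     0.1076]
  [   0.5090     0.4155     1.3567     0.1737]
  [   0.6325     0.2438     0.5958     1.1967]
x = (I − A)⁻¹ d = adj(I−A)·d / det(I−A), with det(I−A) = 0.45061875:
  x_T = (0.761875·110 + 0.155375·30 + 0.164375·95 + 0.137125·100) / 0.45061875 = 117.795625 / 0.45061875 ≈ 261.41
  x_S = (0.113375·110 + 0.490375·30 + 0.091000·95 + 0.048500·100) / 0.45061875 = 40.6775 / 0.45061875 ≈ 90.27
  x_P = (0.229375·110 + 0.187250·30 + 0.611375·95 + 0.078250·100) / 0.45061875 = 96.754375 / 0.45061875 ≈ 214.71
  x_C = (0.285000·110 + 0.109875·30 + 0.268500·95 + 0.539250·100) / 0.45061875 = 114.07875 / 0.45061875 ≈ 253.16

x_C = 253.16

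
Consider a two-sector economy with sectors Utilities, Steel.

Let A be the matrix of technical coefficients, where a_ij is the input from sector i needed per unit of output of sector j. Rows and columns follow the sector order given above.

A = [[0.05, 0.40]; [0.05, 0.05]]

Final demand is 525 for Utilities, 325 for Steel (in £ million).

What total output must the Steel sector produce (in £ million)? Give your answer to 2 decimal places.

I − A =
  [   0.95    -0.40]
  [  -0.05     0.95]
det(I−A) = (0.95)(0.95) − (-0.40)(-0.05) = 0.8825
adj(I−A) = [[0.95, 0.40], [0.05, 0.95]]
(I − A)⁻¹ = adj(I−A) / det(I−A) ≈
  [   1.0765     0.4533]
  [   0.0567     1.0765]
x = (I − A)⁻¹ d = adj(I−A)·d / det(I−A), with det(I−A) = 0.8825:
  x_U = (0.95·525 + 0.40·325) / 0.8825 = 628.75 / 0.8825 ≈ 712.46
  x_S = (0.05·525 + 0.95·325) / 0.8825 = 335.00 / 0.8825 ≈ 379.60

x_S = 379.60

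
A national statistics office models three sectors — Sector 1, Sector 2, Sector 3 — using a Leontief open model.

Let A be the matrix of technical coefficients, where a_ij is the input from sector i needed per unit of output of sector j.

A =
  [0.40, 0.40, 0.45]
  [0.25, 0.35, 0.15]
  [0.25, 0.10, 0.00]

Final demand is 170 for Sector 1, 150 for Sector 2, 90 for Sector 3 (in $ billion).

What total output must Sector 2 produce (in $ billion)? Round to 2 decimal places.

x_2 = 772.06

I − A =
  [   0.60    -0.40    -0.45]
  [  -0.25     0.65    -0.15]
  [  -0.25    -0.10     1.00]
Cofactors of I−A, C_ij = (−1)^(i+j)·(minor ij) (rows/columns in the sector order above):
  C_11 = (0.65)(1.00) − (-0.15)(-0.10) = 0.6350
  C_12 = −[(-0.25)(1.00) − (-0.15)(-0.25)] = 0.2875
  C_13 = (-0.25)(-0.10) − (0.65)(-0.25) = 0.1875
  C_21 = −[(-0.40)(1.00) − (-0.45)(-0.10)] = 0.4450
  C_22 = (0.60)(1.00) − (-0.45)(-0.25) = 0.4875
  C_23 = −[(0.60)(-0.10) − (-0.40)(-0.25)] = 0.1600
  C_31 = (-0.40)(-0.15) − (-0.45)(0.65) = 0.3525
  C_32 = −[(0.60)(-0.15) − (-0.45)(-0.25)] = 0.2025
  C_33 = (0.60)(0.65) − (-0.40)(-0.25) = 0.2900
det(I−A) = Σ_j (I−A)_1j·C_1j = (0.60)(0.6350) + (-0.40)(0.2875) + (-0.45)(0.1875) = 0.181625
adj(I−A) = Cᵀ =
  [ 0.6350   0.4450   0.3525]
  [ 0.2875   0.4875   0.2025]
  [ 0.1875   0.1600   0.2900]
(I − A)⁻¹ = adj(I−A) / det(I−A) ≈
  [   3.4962     2.4501     1.9408]
  [   1.5829     2.6841     1.1149]
  [   1.0323     0.8809     1.5967]
x = (I − A)⁻¹ d = adj(I−A)·d / det(I−A), with det(I−A) = 0.181625:
  x_1 = (0.6350·170 + 0.4450·150 + 0.3525·90) / 0.181625 = 206.425 / 0.181625 ≈ 1136.55
  x_2 = (0.2875·170 + 0.4875·150 + 0.2025·90) / 0.181625 = 140.225 / 0.181625 ≈ 772.06
  x_3 = (0.1875·170 + 0.1600·150 + 0.2900·90) / 0.181625 = 81.975 / 0.181625 ≈ 451.34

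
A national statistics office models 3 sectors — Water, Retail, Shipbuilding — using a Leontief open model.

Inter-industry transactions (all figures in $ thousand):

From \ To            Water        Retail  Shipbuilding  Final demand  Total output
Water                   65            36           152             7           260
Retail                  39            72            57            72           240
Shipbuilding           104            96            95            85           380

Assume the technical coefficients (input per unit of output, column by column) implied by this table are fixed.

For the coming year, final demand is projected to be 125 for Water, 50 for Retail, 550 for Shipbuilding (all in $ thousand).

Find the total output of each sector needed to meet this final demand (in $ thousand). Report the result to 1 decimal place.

Technical coefficients a_ij = z_ij / X_j:
  a_11 = 65/260 = 0.25, a_21 = 39/260 = 0.15, a_31 = 104/260 = 0.40
  a_12 = 36/240 = 0.15, a_22 = 72/240 = 0.30, a_32 = 96/240 = 0.40
  a_13 = 152/380 = 0.40, a_23 = 57/380 = 0.15, a_33 = 95/380 = 0.25
I − A =
  [   0.75    -0.15    -0.40]
  [  -0.15     0.70    -0.15]
  [  -0.40    -0.40     0.75]
Cofactors of I−A, C_ij = (−1)^(i+j)·(minor ij) (rows/columns in the sector order above):
  C_11 = (0.70)(0.75) − (-0.15)(-0.40) = 0.4650
  C_12 = −[(-0.15)(0.75) − (-0.15)(-0.40)] = 0.1725
  C_13 = (-0.15)(-0.40) − (0.70)(-0.40) = 0.3400
  C_21 = −[(-0.15)(0.75) − (-0.40)(-0.40)] = 0.2725
  C_22 = (0.75)(0.75) − (-0.40)(-0.40) = 0.4025
  C_23 = −[(0.75)(-0.40) − (-0.15)(-0.40)] = 0.3600
  C_31 = (-0.15)(-0.15) − (-0.40)(0.70) = 0.3025
  C_32 = −[(0.75)(-0.15) − (-0.40)(-0.15)] = 0.1725
  C_33 = (0.75)(0.70) − (-0.15)(-0.15) = 0.5025
det(I−A) = Σ_j (I−A)_1j·C_1j = (0.75)(0.4650) + (-0.15)(0.1725) + (-0.40)(0.3400) = 0.186875
adj(I−A) = Cᵀ =
  [ 0.4650   0.2725   0.3025]
  [ 0.1725   0.4025   0.1725]
  [ 0.3400   0.3600   0.5025]
(I − A)⁻¹ = adj(I−A) / det(I−A) ≈
  [   2.4883     1.4582     1.6187]
  [   0.9231     2.1538     0.9231]
  [   1.8194     1.9264     2.6890]
x = (I − A)⁻¹ d = adj(I−A)·d / det(I−A), with det(I−A) = 0.186875:
  x_1 = (0.4650·125 + 0.2725·50 + 0.3025·550) / 0.186875 = 238.125 / 0.186875 ≈ 1274.2
  x_2 = (0.1725·125 + 0.4025·50 + 0.1725·550) / 0.186875 = 136.5625 / 0.186875 ≈ 730.8
  x_3 = (0.3400·125 + 0.3600·50 + 0.5025·550) / 0.186875 = 336.875 / 0.186875 ≈ 1802.7

x_1 = 1274.2, x_2 = 730.8, x_3 = 1802.7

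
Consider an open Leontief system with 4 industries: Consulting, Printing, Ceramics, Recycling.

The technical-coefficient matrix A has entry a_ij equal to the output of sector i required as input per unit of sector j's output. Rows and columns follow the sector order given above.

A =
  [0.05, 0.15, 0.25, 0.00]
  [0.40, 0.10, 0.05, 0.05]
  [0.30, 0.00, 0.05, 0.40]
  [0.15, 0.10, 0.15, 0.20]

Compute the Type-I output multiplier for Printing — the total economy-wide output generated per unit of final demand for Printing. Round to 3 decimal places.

I − A =
  [   0.95    -0.15    -0.25     0.00]
  [  -0.40     0.90    -0.05    -0.05]
  [  -0.30     0.00     0.95    -0.40]
  [  -0.15    -0.10    -0.15     0.80]
Compute the cofactors C_ij = (−1)^(i+j)·(3×3 minor ij) of I−A; the adjugate is their transpose:
adj(I−A) = Cᵀ =
  [ 0.623250   0.115000   0.185875   0.100125]
  [ 0.304375   0.590000   0.127000   0.100375]
  [ 0.284500   0.083000   0.630125   0.320250]
  [ 0.208250   0.110875   0.168875   0.685500]
det(I−A) = Σ_j (I−A)_1j·C_1j = (0.95)(0.623250) + (-0.15)(0.304375) + (-0.25)(0.284500) + (0.00)(0.208250) = 0.47530625
(I − A)⁻¹ = adj(I−A) / det(I−A) ≈
  [   1.3113     0.2419     0.3911     0.2107]
  [   0.6404     1.2413     0.2672     0.2112]
  [   0.5986     0.1746     1.3257     0.6738]
  [   0.4381     0.2333     0.3553     1.4422]
The output multiplier for sector j is the column-j sum of the Leontief inverse (I − A)⁻¹ = adj(I−A) / det(I−A).
Column 2 of adj(I−A): (0.115000, 0.590000, 0.083000, 0.110875); det(I−A) = 0.47530625.
m_2 = (0.115000 + 0.590000 + 0.083000 + 0.110875) / 0.47530625 = 0.898875 / 0.47530625 ≈ 1.891.

m_2 = 1.891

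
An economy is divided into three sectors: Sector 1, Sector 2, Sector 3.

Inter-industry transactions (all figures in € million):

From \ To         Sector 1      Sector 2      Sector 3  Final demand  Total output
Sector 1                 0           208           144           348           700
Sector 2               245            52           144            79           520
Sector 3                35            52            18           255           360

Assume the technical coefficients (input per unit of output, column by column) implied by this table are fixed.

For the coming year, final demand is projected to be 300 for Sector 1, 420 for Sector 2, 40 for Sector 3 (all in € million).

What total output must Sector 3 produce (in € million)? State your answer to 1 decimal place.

Technical coefficients a_ij = z_ij / X_j:
  a_11 = 0/700 = 0.00, a_21 = 245/700 = 0.35, a_31 = 35/700 = 0.05
  a_12 = 208/520 = 0.40, a_22 = 52/520 = 0.10, a_32 = 52/520 = 0.10
  a_13 = 144/360 = 0.40, a_23 = 144/360 = 0.40, a_33 = 18/360 = 0.05
I − A =
  [   1.00    -0.40    -0.40]
  [  -0.35     0.90    -0.40]
  [  -0.05    -0.10     0.95]
Cofactors of I−A, C_ij = (−1)^(i+j)·(minor ij) (rows/columns in the sector order above):
  C_11 = (0.90)(0.95) − (-0.40)(-0.10) = 0.8150
  C_12 = −[(-0.35)(0.95) − (-0.40)(-0.05)] = 0.3525
  C_13 = (-0.35)(-0.10) − (0.90)(-0.05) = 0.0800
  C_21 = −[(-0.40)(0.95) − (-0.40)(-0.10)] = 0.4200
  C_22 = (1.00)(0.95) − (-0.40)(-0.05) = 0.9300
  C_23 = −[(1.00)(-0.10) − (-0.40)(-0.05)] = 0.1200
  C_31 = (-0.40)(-0.40) − (-0.40)(0.90) = 0.5200
  C_32 = −[(1.00)(-0.40) − (-0.40)(-0.35)] = 0.5400
  C_33 = (1.00)(0.90) − (-0.40)(-0.35) = 0.7600
det(I−A) = Σ_j (I−A)_1j·C_1j = (1.00)(0.8150) + (-0.40)(0.3525) + (-0.40)(0.0800) = 0.6420
adj(I−A) = Cᵀ =
  [ 0.8150   0.4200   0.5200]
  [ 0.3525   0.9300   0.5400]
  [ 0.0800   0.1200   0.7600]
(I − A)⁻¹ = adj(I−A) / det(I−A) ≈
  [   1.2695     0.6542     0.8100]
  [   0.5491     1.4486     0.8411]
  [   0.1246     0.1869     1.1838]
x = (I − A)⁻¹ d = adj(I−A)·d / det(I−A), with det(I−A) = 0.6420:
  x_1 = (0.8150·300 + 0.4200·420 + 0.5200·40) / 0.6420 = 441.70 / 0.6420 ≈ 688.0
  x_2 = (0.3525·300 + 0.9300·420 + 0.5400·40) / 0.6420 = 517.95 / 0.6420 ≈ 806.8
  x_3 = (0.0800·300 + 0.1200·420 + 0.7600·40) / 0.6420 = 104.80 / 0.6420 ≈ 163.2

x_3 = 163.2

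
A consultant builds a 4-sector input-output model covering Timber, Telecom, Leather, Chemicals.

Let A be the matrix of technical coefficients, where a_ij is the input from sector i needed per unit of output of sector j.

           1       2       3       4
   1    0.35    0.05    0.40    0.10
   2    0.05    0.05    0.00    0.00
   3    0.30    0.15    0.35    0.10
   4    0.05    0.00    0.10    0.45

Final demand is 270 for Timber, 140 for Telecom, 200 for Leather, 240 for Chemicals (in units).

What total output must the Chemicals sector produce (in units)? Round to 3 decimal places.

x_4 = 724.046

I − A =
  [   0.65    -0.05    -0.40    -0.10]
  [  -0.05     0.95     0.00     0.00]
  [  -0.30    -0.15     0.65    -0.10]
  [  -0.05     0.00    -0.10     0.55]
Compute the cofactors C_ij = (−1)^(i+j)·(3×3 minor ij) of I−A; the adjugate is their transpose:
adj(I−A) = Cᵀ =
  [ 0.330125   0.051875   0.218500   0.099750]
  [ 0.017375   0.151625   0.011500   0.005250]
  [ 0.165625   0.061375   0.333500   0.090750]
  [ 0.060125   0.015875   0.080500   0.282750]
det(I−A) = Σ_j (I−A)_1j·C_1j = (0.65)(0.330125) + (-0.05)(0.017375) + (-0.40)(0.165625) + (-0.10)(0.060125) = 0.14145
(I − A)⁻¹ = adj(I−A) / det(I−A) ≈
  [   2.3339     0.3667     1.5447     0.7052]
  [   0.1228     1.0719     0.0813     0.0371]
  [   1.1709     0.4339     2.3577     0.6416]
  [   0.4251     0.1122     0.5691     1.9989]
x = (I − A)⁻¹ d = adj(I−A)·d / det(I−A), with det(I−A) = 0.14145:
  x_1 = (0.330125·270 + 0.051875·140 + 0.218500·200 + 0.099750·240) / 0.14145 = 164.03625 / 0.14145 ≈ 1159.677
  x_2 = (0.017375·270 + 0.151625·140 + 0.011500·200 + 0.005250·240) / 0.14145 = 29.47875 / 0.14145 ≈ 208.404
  x_3 = (0.165625·270 + 0.061375·140 + 0.333500·200 + 0.090750·240) / 0.14145 = 141.79125 / 0.14145 ≈ 1002.413
  x_4 = (0.060125·270 + 0.015875·140 + 0.080500·200 + 0.282750·240) / 0.14145 = 102.41625 / 0.14145 ≈ 724.046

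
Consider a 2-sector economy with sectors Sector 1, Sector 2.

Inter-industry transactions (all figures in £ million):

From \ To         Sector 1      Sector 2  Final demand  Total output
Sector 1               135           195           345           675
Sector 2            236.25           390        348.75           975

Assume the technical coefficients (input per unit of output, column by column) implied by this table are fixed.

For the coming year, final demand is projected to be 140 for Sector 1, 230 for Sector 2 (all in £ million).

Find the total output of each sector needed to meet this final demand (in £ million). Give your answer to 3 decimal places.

x_1 = 317.073, x_2 = 568.293

Technical coefficients a_ij = z_ij / X_j:
  a_11 = 135/675 = 0.20, a_21 = 236.25/675 = 0.35
  a_12 = 195/975 = 0.20, a_22 = 390/975 = 0.40
I − A =
  [   0.80    -0.20]
  [  -0.35     0.60]
det(I−A) = (0.80)(0.60) − (-0.20)(-0.35) = 0.4100
adj(I−A) = [[0.60, 0.20], [0.35, 0.80]]
(I − A)⁻¹ = adj(I−A) / det(I−A) ≈
  [   1.4634     0.4878]
  [   0.8537     1.9512]
x = (I − A)⁻¹ d = adj(I−A)·d / det(I−A), with det(I−A) = 0.4100:
  x_1 = (0.60·140 + 0.20·230) / 0.4100 = 130.00 / 0.4100 ≈ 317.073
  x_2 = (0.35·140 + 0.80·230) / 0.4100 = 233.00 / 0.4100 ≈ 568.293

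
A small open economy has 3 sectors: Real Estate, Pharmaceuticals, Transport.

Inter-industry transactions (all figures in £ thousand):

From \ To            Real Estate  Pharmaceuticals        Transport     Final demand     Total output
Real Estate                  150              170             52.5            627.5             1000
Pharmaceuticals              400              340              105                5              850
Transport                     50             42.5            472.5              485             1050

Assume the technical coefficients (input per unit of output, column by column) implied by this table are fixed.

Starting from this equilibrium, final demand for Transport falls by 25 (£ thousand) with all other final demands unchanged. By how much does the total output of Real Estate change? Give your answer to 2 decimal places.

Technical coefficients a_ij = z_ij / X_j:
  a_RR = 150/1000 = 0.15, a_PR = 400/1000 = 0.40, a_TR = 50/1000 = 0.05
  a_RP = 170/850 = 0.20, a_PP = 340/850 = 0.40, a_TP = 42.5/850 = 0.05
  a_RT = 52.5/1050 = 0.05, a_PT = 105/1050 = 0.10, a_TT = 472.5/1050 = 0.45
I − A =
  [   0.85    -0.20    -0.05]
  [  -0.40     0.60    -0.10]
  [  -0.05    -0.05     0.55]
Cofactors of I−A, C_ij = (−1)^(i+j)·(minor ij) (rows/columns in the sector order above):
  C_11 = (0.60)(0.55) − (-0.10)(-0.05) = 0.3250
  C_12 = −[(-0.40)(0.55) − (-0.10)(-0.05)] = 0.2250
  C_13 = (-0.40)(-0.05) − (0.60)(-0.05) = 0.0500
  C_21 = −[(-0.20)(0.55) − (-0.05)(-0.05)] = 0.1125
  C_22 = (0.85)(0.55) − (-0.05)(-0.05) = 0.4650
  C_23 = −[(0.85)(-0.05) − (-0.20)(-0.05)] = 0.0525
  C_31 = (-0.20)(-0.10) − (-0.05)(0.60) = 0.0500
  C_32 = −[(0.85)(-0.10) − (-0.05)(-0.40)] = 0.1050
  C_33 = (0.85)(0.60) − (-0.20)(-0.40) = 0.4300
det(I−A) = Σ_j (I−A)_1j·C_1j = (0.85)(0.3250) + (-0.20)(0.2250) + (-0.05)(0.0500) = 0.22875
adj(I−A) = Cᵀ =
  [ 0.3250   0.1125   0.0500]
  [ 0.2250   0.4650   0.1050]
  [ 0.0500   0.0525   0.4300]
(I − A)⁻¹ = adj(I−A) / det(I−A) ≈
  [   1.4208     0.4918     0.2186]
  [   0.9836     2.0328     0.4590]
  [   0.2186     0.2295     1.8798]
Δx = (I − A)⁻¹ Δd with Δd having -25 in the Transport component and 0 elsewhere.
So Δx_R = L_RT · (-25), where L_RT = adj(I−A)_RT / det(I−A) = 0.0500 / 0.22875.
Δx_R = 0.0500 × (-25) / 0.22875 = -1.25 / 0.22875 ≈ -5.46.

Δx_R = -5.46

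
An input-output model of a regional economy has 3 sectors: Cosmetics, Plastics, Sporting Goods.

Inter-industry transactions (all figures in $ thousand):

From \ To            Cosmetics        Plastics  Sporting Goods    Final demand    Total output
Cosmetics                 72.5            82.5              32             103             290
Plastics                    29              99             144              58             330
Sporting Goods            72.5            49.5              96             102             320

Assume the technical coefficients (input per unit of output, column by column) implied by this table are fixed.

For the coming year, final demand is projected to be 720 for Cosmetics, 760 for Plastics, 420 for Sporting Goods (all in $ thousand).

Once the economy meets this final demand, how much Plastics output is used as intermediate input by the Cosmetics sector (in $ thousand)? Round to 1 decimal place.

z_PC = 208.2

Technical coefficients a_ij = z_ij / X_j:
  a_CC = 72.5/290 = 0.25, a_PC = 29/290 = 0.10, a_SC = 72.5/290 = 0.25
  a_CP = 82.5/330 = 0.25, a_PP = 99/330 = 0.30, a_SP = 49.5/330 = 0.15
  a_CS = 32/320 = 0.10, a_PS = 144/320 = 0.45, a_SS = 96/320 = 0.30
I − A =
  [   0.75    -0.25    -0.10]
  [  -0.10     0.70    -0.45]
  [  -0.25    -0.15     0.70]
Cofactors of I−A, C_ij = (−1)^(i+j)·(minor ij) (rows/columns in the sector order above):
  C_11 = (0.70)(0.70) − (-0.45)(-0.15) = 0.4225
  C_12 = −[(-0.10)(0.70) − (-0.45)(-0.25)] = 0.1825
  C_13 = (-0.10)(-0.15) − (0.70)(-0.25) = 0.1900
  C_21 = −[(-0.25)(0.70) − (-0.10)(-0.15)] = 0.1900
  C_22 = (0.75)(0.70) − (-0.10)(-0.25) = 0.5000
  C_23 = −[(0.75)(-0.15) − (-0.25)(-0.25)] = 0.1750
  C_31 = (-0.25)(-0.45) − (-0.10)(0.70) = 0.1825
  C_32 = −[(0.75)(-0.45) − (-0.10)(-0.10)] = 0.3475
  C_33 = (0.75)(0.70) − (-0.25)(-0.10) = 0.5000
det(I−A) = Σ_j (I−A)_1j·C_1j = (0.75)(0.4225) + (-0.25)(0.1825) + (-0.10)(0.1900) = 0.25225
adj(I−A) = Cᵀ =
  [ 0.4225   0.1900   0.1825]
  [ 0.1825   0.5000   0.3475]
  [ 0.1900   0.1750   0.5000]
(I − A)⁻¹ = adj(I−A) / det(I−A) ≈
  [   1.6749     0.7532     0.7235]
  [   0.7235     1.9822     1.3776]
  [   0.7532     0.6938     1.9822]
First solve x = (I − A)⁻¹ d = adj(I−A)·d / det(I−A); in particular x_C = (0.4225·720 + 0.1900·760 + 0.1825·420) / 0.25225 = 525.25 / 0.25225 ≈ 2082.260.
Intermediate flow from P to C: z_PC = a_PC · x_C = 0.10 × 525.25 / 0.25225 = 52.525 / 0.25225 ≈ 208.2.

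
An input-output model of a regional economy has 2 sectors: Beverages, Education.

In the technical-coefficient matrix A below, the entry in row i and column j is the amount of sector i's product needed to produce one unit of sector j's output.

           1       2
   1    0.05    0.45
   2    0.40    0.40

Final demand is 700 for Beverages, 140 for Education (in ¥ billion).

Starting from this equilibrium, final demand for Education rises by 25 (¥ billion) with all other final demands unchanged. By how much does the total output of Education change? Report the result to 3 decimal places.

I − A =
  [   0.95    -0.45]
  [  -0.40     0.60]
det(I−A) = (0.95)(0.60) − (-0.45)(-0.40) = 0.3900
adj(I−A) = [[0.60, 0.45], [0.40, 0.95]]
(I − A)⁻¹ = adj(I−A) / det(I−A) ≈
  [   1.5385     1.1538]
  [   1.0256     2.4359]
Δx = (I − A)⁻¹ Δd with Δd having +25 in the Education component and 0 elsewhere.
So Δx_2 = L_22 · (+25), where L_22 = adj(I−A)_22 / det(I−A) = 0.95 / 0.3900.
Δx_2 = 0.95 × (+25) / 0.3900 = 23.75 / 0.3900 ≈ 60.897.

Δx_2 = 60.897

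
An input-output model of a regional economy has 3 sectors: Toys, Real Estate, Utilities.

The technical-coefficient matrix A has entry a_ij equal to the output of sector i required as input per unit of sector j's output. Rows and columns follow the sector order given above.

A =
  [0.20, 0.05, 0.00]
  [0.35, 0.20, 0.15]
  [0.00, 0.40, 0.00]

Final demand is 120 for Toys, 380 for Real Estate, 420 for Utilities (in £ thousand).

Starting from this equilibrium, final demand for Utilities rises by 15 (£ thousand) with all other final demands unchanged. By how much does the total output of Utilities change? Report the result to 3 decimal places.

I − A =
  [   0.80    -0.05     0.00]
  [  -0.35     0.80    -0.15]
  [   0.00    -0.40     1.00]
Cofactors of I−A, C_ij = (−1)^(i+j)·(minor ij) (rows/columns in the sector order above):
  C_11 = (0.80)(1.00) − (-0.15)(-0.40) = 0.7400
  C_12 = −[(-0.35)(1.00) − (-0.15)(0.00)] = 0.3500
  C_13 = (-0.35)(-0.40) − (0.80)(0.00) = 0.1400
  C_21 = −[(-0.05)(1.00) − (0.00)(-0.40)] = 0.0500
  C_22 = (0.80)(1.00) − (0.00)(0.00) = 0.8000
  C_23 = −[(0.80)(-0.40) − (-0.05)(0.00)] = 0.3200
  C_31 = (-0.05)(-0.15) − (0.00)(0.80) = 0.0075
  C_32 = −[(0.80)(-0.15) − (0.00)(-0.35)] = 0.1200
  C_33 = (0.80)(0.80) − (-0.05)(-0.35) = 0.6225
det(I−A) = Σ_j (I−A)_1j·C_1j = (0.80)(0.7400) + (-0.05)(0.3500) + (0.00)(0.1400) = 0.5745
adj(I−A) = Cᵀ =
  [ 0.7400   0.0500   0.0075]
  [ 0.3500   0.8000   0.1200]
  [ 0.1400   0.3200   0.6225]
(I − A)⁻¹ = adj(I−A) / det(I−A) ≈
  [   1.2881     0.0870     0.0131]
  [   0.6092     1.3925     0.2089]
  [   0.2437     0.5570     1.0836]
Δx = (I − A)⁻¹ Δd with Δd having +15 in the Utilities component and 0 elsewhere.
So Δx_U = L_UU · (+15), where L_UU = adj(I−A)_UU / det(I−A) = 0.6225 / 0.5745.
Δx_U = 0.6225 × (+15) / 0.5745 = 9.3375 / 0.5745 ≈ 16.253.

Δx_U = 16.253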